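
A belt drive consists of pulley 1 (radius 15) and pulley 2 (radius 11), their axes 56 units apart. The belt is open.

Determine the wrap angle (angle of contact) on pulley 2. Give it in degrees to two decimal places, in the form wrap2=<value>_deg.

wrap2=171.81_deg

open belt: β = asin((r2−r1)/C) = asin(-4/56) = -4.0960°
wrap1 = π − 2β = 188.1921°
wrap2 = π + 2β = 171.8079°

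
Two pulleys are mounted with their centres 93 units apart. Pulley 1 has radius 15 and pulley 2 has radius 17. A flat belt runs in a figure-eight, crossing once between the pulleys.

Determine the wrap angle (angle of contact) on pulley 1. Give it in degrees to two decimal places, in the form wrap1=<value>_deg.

crossed belt: β = asin((r1+r2)/C) = asin(32/93) = 20.1260°
wrap1 = wrap2 = π + 2β = 220.2520°

wrap1=220.25_deg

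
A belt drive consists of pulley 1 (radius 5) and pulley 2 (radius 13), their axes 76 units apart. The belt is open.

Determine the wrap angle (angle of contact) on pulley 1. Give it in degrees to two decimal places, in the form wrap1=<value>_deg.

open belt: β = asin((r2−r1)/C) = asin(8/76) = 6.0423°
wrap1 = π − 2β = 167.9153°
wrap2 = π + 2β = 192.0847°

wrap1=167.92_deg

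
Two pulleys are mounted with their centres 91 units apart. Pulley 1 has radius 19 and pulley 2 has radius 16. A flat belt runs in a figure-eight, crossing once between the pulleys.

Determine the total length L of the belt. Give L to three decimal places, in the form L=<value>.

crossed belt: β = asin((r1+r2)/C) = asin(35/91) = 22.6199°
wrap1 = wrap2 = π + 2β = 225.2397°
tangent length = C·cosβ = 84.0000
L = (r1+r2)·wrap + 2·C·cosβ = 35·3.9312 + 2·84.0000 = 305.5911

L=305.591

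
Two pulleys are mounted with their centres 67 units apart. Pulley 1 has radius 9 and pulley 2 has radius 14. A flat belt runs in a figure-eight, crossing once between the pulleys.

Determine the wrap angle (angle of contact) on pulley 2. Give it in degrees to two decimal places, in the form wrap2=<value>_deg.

crossed belt: β = asin((r1+r2)/C) = asin(23/67) = 20.0771°
wrap1 = wrap2 = π + 2β = 220.1541°

wrap2=220.15_deg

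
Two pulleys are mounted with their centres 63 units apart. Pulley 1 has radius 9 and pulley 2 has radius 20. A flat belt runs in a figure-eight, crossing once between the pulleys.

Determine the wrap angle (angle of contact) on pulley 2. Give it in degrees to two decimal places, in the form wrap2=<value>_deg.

crossed belt: β = asin((r1+r2)/C) = asin(29/63) = 27.4076°
wrap1 = wrap2 = π + 2β = 234.8152°

wrap2=234.82_deg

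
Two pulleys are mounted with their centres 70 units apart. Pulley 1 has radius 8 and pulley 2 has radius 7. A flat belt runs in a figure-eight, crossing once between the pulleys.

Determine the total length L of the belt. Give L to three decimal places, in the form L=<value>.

crossed belt: β = asin((r1+r2)/C) = asin(15/70) = 12.3736°
wrap1 = wrap2 = π + 2β = 204.7473°
tangent length = C·cosβ = 68.3740
L = (r1+r2)·wrap + 2·C·cosβ = 15·3.5735 + 2·68.3740 = 190.3506

L=190.351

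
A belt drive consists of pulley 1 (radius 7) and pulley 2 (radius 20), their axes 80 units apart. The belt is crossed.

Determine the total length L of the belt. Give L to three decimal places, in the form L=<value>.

crossed belt: β = asin((r1+r2)/C) = asin(27/80) = 19.7246°
wrap1 = wrap2 = π + 2β = 219.4493°
tangent length = C·cosβ = 75.3060
L = (r1+r2)·wrap + 2·C·cosβ = 27·3.8301 + 2·75.3060 = 254.0251

L=254.025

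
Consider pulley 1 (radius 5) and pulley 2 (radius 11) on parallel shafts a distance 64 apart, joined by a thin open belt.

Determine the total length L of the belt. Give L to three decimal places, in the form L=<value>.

open belt: β = asin((r2−r1)/C) = asin(6/64) = 5.3794°
wrap1 = π − 2β = 169.2412°
wrap2 = π + 2β = 190.7588°
tangent length = C·cosβ = 63.7181
L = r1·wrap1 + r2·wrap2 + 2·C·cosβ = 5·2.9538 + 11·3.3294 + 2·63.7181 = 178.8284

L=178.828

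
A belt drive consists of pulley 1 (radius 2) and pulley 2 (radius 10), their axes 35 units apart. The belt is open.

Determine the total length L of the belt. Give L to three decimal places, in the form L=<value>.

open belt: β = asin((r2−r1)/C) = asin(8/35) = 13.2130°
wrap1 = π − 2β = 153.5740°
wrap2 = π + 2β = 206.4260°
tangent length = C·cosβ = 34.0735
L = r1·wrap1 + r2·wrap2 + 2·C·cosβ = 2·2.6804 + 10·3.6028 + 2·34.0735 = 109.5358

L=109.536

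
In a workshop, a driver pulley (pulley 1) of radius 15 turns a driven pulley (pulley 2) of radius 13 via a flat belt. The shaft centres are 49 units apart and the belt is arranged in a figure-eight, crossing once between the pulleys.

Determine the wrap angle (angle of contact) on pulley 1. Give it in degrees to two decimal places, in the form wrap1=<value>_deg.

crossed belt: β = asin((r1+r2)/C) = asin(28/49) = 34.8499°
wrap1 = wrap2 = π + 2β = 249.6998°

wrap1=249.70_deg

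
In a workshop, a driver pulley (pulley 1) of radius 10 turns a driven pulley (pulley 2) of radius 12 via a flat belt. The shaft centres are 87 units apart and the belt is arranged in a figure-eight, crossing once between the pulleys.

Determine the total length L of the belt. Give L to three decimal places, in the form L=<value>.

L=248.708

crossed belt: β = asin((r1+r2)/C) = asin(22/87) = 14.6476°
wrap1 = wrap2 = π + 2β = 209.2952°
tangent length = C·cosβ = 84.1724
L = (r1+r2)·wrap + 2·C·cosβ = 22·3.6529 + 2·84.1724 = 248.7085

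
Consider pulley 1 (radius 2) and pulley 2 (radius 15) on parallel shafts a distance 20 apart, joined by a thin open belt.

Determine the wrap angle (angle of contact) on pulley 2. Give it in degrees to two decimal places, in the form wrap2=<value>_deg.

wrap2=261.08_deg

open belt: β = asin((r2−r1)/C) = asin(13/20) = 40.5416°
wrap1 = π − 2β = 98.9168°
wrap2 = π + 2β = 261.0832°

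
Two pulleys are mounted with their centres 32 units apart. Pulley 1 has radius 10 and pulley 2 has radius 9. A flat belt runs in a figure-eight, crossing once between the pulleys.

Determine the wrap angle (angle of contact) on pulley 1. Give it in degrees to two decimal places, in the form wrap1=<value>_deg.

crossed belt: β = asin((r1+r2)/C) = asin(19/32) = 36.4236°
wrap1 = wrap2 = π + 2β = 252.8471°

wrap1=252.85_deg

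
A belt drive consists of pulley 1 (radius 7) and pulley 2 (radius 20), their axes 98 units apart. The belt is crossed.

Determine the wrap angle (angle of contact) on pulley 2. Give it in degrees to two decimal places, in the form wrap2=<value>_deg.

wrap2=211.98_deg

crossed belt: β = asin((r1+r2)/C) = asin(27/98) = 15.9924°
wrap1 = wrap2 = π + 2β = 211.9848°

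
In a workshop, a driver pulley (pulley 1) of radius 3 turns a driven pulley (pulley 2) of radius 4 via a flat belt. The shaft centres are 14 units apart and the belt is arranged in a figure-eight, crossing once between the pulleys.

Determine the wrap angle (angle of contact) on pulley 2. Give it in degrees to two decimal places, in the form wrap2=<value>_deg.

wrap2=240.00_deg

crossed belt: β = asin((r1+r2)/C) = asin(7/14) = 30.0000°
wrap1 = wrap2 = π + 2β = 240.0000°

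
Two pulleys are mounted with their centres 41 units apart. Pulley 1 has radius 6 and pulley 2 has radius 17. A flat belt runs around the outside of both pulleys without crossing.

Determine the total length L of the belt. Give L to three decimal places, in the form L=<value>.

open belt: β = asin((r2−r1)/C) = asin(11/41) = 15.5627°
wrap1 = π − 2β = 148.8746°
wrap2 = π + 2β = 211.1254°
tangent length = C·cosβ = 39.4968
L = r1·wrap1 + r2·wrap2 + 2·C·cosβ = 6·2.5984 + 17·3.6848 + 2·39.4968 = 157.2259

L=157.226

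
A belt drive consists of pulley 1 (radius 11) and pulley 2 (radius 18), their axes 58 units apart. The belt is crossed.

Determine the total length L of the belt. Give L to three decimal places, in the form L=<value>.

crossed belt: β = asin((r1+r2)/C) = asin(29/58) = 30.0000°
wrap1 = wrap2 = π + 2β = 240.0000°
tangent length = C·cosβ = 50.2295
L = (r1+r2)·wrap + 2·C·cosβ = 29·4.1888 + 2·50.2295 = 221.9339

L=221.934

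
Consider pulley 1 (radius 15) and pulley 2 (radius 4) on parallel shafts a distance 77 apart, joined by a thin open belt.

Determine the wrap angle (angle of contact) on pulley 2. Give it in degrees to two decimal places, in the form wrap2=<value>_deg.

open belt: β = asin((r2−r1)/C) = asin(-11/77) = -8.2132°
wrap1 = π − 2β = 196.4264°
wrap2 = π + 2β = 163.5736°

wrap2=163.57_deg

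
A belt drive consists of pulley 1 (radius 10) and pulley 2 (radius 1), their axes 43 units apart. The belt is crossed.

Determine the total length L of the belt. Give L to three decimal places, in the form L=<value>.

crossed belt: β = asin((r1+r2)/C) = asin(11/43) = 14.8218°
wrap1 = wrap2 = π + 2β = 209.6436°
tangent length = C·cosβ = 41.5692
L = (r1+r2)·wrap + 2·C·cosβ = 11·3.6590 + 2·41.5692 = 123.3871

L=123.387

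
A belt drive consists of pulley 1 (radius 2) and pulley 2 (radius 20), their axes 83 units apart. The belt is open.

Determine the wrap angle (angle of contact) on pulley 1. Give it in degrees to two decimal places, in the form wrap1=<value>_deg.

wrap1=154.95_deg

open belt: β = asin((r2−r1)/C) = asin(18/83) = 12.5251°
wrap1 = π − 2β = 154.9498°
wrap2 = π + 2β = 205.0502°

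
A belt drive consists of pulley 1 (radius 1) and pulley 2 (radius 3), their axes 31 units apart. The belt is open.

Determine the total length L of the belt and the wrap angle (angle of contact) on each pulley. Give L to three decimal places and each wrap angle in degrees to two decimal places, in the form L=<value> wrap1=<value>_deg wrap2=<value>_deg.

open belt: β = asin((r2−r1)/C) = asin(2/31) = 3.6991°
wrap1 = π − 2β = 172.6019°
wrap2 = π + 2β = 187.3981°
tangent length = C·cosβ = 30.9354
L = r1·wrap1 + r2·wrap2 + 2·C·cosβ = 1·3.0125 + 3·3.2707 + 2·30.9354 = 74.6954

L=74.695 wrap1=172.60_deg wrap2=187.40_deg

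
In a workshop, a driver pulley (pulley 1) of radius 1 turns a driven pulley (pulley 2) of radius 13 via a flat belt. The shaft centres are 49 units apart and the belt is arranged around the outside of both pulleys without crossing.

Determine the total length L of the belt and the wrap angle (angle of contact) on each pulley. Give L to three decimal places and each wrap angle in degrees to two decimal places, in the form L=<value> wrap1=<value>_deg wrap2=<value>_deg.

open belt: β = asin((r2−r1)/C) = asin(12/49) = 14.1758°
wrap1 = π − 2β = 151.6484°
wrap2 = π + 2β = 208.3516°
tangent length = C·cosβ = 47.5079
L = r1·wrap1 + r2·wrap2 + 2·C·cosβ = 1·2.6468 + 13·3.6364 + 2·47.5079 = 144.9360

L=144.936 wrap1=151.65_deg wrap2=208.35_deg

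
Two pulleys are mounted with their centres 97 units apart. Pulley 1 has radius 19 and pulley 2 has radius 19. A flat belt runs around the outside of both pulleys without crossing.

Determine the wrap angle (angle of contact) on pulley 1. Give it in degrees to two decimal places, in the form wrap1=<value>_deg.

wrap1=180.00_deg

open belt: β = asin((r2−r1)/C) = asin(0/97) = 0.0000°
wrap1 = π − 2β = 180.0000°
wrap2 = π + 2β = 180.0000°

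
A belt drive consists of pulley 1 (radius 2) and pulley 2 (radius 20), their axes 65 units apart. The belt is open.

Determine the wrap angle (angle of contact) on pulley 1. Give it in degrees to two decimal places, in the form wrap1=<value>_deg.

open belt: β = asin((r2−r1)/C) = asin(18/65) = 16.0766°
wrap1 = π − 2β = 147.8467°
wrap2 = π + 2β = 212.1533°

wrap1=147.85_deg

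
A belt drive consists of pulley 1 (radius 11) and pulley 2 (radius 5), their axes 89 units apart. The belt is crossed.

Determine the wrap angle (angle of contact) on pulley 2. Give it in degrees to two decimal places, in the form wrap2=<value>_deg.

crossed belt: β = asin((r1+r2)/C) = asin(16/89) = 10.3567°
wrap1 = wrap2 = π + 2β = 200.7133°

wrap2=200.71_deg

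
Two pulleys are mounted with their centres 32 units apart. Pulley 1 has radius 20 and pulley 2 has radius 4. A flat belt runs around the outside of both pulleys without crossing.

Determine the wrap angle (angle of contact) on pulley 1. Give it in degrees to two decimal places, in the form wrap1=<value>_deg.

wrap1=240.00_deg

open belt: β = asin((r2−r1)/C) = asin(-16/32) = -30.0000°
wrap1 = π − 2β = 240.0000°
wrap2 = π + 2β = 120.0000°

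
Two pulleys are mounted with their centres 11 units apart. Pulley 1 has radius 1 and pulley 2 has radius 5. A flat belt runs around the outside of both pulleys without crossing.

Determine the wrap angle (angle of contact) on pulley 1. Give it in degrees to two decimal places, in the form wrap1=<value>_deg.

wrap1=137.35_deg

open belt: β = asin((r2−r1)/C) = asin(4/11) = 21.3237°
wrap1 = π − 2β = 137.3526°
wrap2 = π + 2β = 222.6474°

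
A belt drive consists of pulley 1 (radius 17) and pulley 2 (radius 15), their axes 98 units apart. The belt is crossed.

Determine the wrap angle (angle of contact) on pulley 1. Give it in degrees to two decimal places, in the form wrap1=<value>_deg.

wrap1=218.12_deg

crossed belt: β = asin((r1+r2)/C) = asin(32/98) = 19.0583°
wrap1 = wrap2 = π + 2β = 218.1167°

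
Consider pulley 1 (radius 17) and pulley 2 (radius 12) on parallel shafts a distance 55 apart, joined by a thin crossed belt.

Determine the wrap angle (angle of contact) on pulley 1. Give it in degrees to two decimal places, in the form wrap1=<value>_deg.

wrap1=243.64_deg

crossed belt: β = asin((r1+r2)/C) = asin(29/55) = 31.8214°
wrap1 = wrap2 = π + 2β = 243.6427°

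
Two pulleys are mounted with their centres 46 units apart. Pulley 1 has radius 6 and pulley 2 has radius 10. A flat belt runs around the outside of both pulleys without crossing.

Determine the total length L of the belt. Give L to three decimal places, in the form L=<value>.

open belt: β = asin((r2−r1)/C) = asin(4/46) = 4.9885°
wrap1 = π − 2β = 170.0229°
wrap2 = π + 2β = 189.9771°
tangent length = C·cosβ = 45.8258
L = r1·wrap1 + r2·wrap2 + 2·C·cosβ = 6·2.9675 + 10·3.3157 + 2·45.8258 = 142.6135

L=142.614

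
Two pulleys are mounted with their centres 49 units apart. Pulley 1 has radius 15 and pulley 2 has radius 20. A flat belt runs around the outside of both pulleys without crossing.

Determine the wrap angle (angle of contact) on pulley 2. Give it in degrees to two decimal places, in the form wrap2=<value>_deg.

wrap2=191.71_deg

open belt: β = asin((r2−r1)/C) = asin(5/49) = 5.8567°
wrap1 = π − 2β = 168.2866°
wrap2 = π + 2β = 191.7134°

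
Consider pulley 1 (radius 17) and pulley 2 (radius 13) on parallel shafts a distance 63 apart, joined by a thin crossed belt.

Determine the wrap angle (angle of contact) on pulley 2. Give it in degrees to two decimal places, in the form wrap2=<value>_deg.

crossed belt: β = asin((r1+r2)/C) = asin(30/63) = 28.4369°
wrap1 = wrap2 = π + 2β = 236.8738°

wrap2=236.87_deg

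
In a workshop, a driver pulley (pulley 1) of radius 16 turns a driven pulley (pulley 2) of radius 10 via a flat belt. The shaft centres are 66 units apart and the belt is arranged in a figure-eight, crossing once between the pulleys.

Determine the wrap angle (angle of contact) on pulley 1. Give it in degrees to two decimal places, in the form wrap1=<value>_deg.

crossed belt: β = asin((r1+r2)/C) = asin(26/66) = 23.1998°
wrap1 = wrap2 = π + 2β = 226.3997°

wrap1=226.40_deg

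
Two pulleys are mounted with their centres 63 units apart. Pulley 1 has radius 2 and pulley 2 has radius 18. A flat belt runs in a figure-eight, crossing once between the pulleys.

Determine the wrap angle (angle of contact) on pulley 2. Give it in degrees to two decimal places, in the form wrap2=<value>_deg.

wrap2=217.02_deg

crossed belt: β = asin((r1+r2)/C) = asin(20/63) = 18.5094°
wrap1 = wrap2 = π + 2β = 217.0188°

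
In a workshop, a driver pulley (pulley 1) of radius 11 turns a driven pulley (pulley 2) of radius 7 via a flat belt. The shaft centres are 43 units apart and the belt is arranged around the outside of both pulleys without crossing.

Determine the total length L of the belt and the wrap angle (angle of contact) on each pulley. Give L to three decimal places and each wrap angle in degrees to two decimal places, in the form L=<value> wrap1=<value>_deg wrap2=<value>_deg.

L=142.921 wrap1=190.68_deg wrap2=169.32_deg

open belt: β = asin((r2−r1)/C) = asin(-4/43) = -5.3376°
wrap1 = π − 2β = 190.6751°
wrap2 = π + 2β = 169.3249°
tangent length = C·cosβ = 42.8135
L = r1·wrap1 + r2·wrap2 + 2·C·cosβ = 11·3.3279 + 7·2.9553 + 2·42.8135 = 142.9210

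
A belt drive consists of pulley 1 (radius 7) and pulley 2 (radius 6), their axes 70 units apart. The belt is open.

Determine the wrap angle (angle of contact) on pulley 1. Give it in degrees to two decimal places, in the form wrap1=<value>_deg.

open belt: β = asin((r2−r1)/C) = asin(-1/70) = -0.8185°
wrap1 = π − 2β = 181.6371°
wrap2 = π + 2β = 178.3629°

wrap1=181.64_deg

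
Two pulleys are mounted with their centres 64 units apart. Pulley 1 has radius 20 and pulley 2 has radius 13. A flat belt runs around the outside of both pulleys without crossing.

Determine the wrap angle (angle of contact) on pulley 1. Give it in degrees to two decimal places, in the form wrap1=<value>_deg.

open belt: β = asin((r2−r1)/C) = asin(-7/64) = -6.2793°
wrap1 = π − 2β = 192.5586°
wrap2 = π + 2β = 167.4414°

wrap1=192.56_deg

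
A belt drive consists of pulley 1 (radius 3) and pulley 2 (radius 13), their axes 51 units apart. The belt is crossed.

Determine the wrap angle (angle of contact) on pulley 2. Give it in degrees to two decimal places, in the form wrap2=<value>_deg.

crossed belt: β = asin((r1+r2)/C) = asin(16/51) = 18.2839°
wrap1 = wrap2 = π + 2β = 216.5678°

wrap2=216.57_deg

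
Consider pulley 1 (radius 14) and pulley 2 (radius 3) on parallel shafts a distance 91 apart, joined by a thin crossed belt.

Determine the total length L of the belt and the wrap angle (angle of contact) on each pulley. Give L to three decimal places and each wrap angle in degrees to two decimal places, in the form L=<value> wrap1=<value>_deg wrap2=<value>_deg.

L=238.592 wrap1=201.53_deg wrap2=201.53_deg

crossed belt: β = asin((r1+r2)/C) = asin(17/91) = 10.7669°
wrap1 = wrap2 = π + 2β = 201.5337°
tangent length = C·cosβ = 89.3980
L = (r1+r2)·wrap + 2·C·cosβ = 17·3.5174 + 2·89.3980 = 238.5922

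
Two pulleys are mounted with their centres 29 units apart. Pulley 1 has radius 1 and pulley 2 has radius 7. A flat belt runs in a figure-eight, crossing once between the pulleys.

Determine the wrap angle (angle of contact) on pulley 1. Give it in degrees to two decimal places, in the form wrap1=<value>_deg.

wrap1=212.03_deg

crossed belt: β = asin((r1+r2)/C) = asin(8/29) = 16.0134°
wrap1 = wrap2 = π + 2β = 212.0268°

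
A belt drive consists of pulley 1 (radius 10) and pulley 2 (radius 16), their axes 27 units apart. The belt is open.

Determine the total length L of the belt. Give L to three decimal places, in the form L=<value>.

L=137.020

open belt: β = asin((r2−r1)/C) = asin(6/27) = 12.8396°
wrap1 = π − 2β = 154.3208°
wrap2 = π + 2β = 205.6792°
tangent length = C·cosβ = 26.3249
L = r1·wrap1 + r2·wrap2 + 2·C·cosβ = 10·2.6934 + 16·3.5898 + 2·26.3249 = 137.0203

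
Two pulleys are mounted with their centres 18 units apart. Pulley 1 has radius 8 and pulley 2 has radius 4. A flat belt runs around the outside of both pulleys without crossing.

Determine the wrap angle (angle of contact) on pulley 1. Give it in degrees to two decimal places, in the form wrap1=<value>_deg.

open belt: β = asin((r2−r1)/C) = asin(-4/18) = -12.8396°
wrap1 = π − 2β = 205.6792°
wrap2 = π + 2β = 154.3208°

wrap1=205.68_deg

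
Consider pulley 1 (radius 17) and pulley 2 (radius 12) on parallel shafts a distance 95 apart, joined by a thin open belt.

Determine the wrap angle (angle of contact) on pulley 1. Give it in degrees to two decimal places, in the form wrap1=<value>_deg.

wrap1=186.03_deg

open belt: β = asin((r2−r1)/C) = asin(-5/95) = -3.0170°
wrap1 = π − 2β = 186.0339°
wrap2 = π + 2β = 173.9661°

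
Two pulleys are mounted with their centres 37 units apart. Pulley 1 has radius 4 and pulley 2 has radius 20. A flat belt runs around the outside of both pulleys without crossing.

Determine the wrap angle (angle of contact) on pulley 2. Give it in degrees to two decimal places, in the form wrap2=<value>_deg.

wrap2=231.24_deg

open belt: β = asin((r2−r1)/C) = asin(16/37) = 25.6220°
wrap1 = π − 2β = 128.7559°
wrap2 = π + 2β = 231.2441°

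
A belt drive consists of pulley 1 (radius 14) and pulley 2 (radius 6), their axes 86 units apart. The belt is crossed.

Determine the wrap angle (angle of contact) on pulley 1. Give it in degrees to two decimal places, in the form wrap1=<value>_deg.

crossed belt: β = asin((r1+r2)/C) = asin(20/86) = 13.4477°
wrap1 = wrap2 = π + 2β = 206.8955°

wrap1=206.90_deg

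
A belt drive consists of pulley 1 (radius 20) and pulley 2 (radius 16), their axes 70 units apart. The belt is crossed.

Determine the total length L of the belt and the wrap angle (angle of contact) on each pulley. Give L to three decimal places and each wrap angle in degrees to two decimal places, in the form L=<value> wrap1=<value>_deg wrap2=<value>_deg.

L=272.057 wrap1=241.90_deg wrap2=241.90_deg

crossed belt: β = asin((r1+r2)/C) = asin(36/70) = 30.9497°
wrap1 = wrap2 = π + 2β = 241.8994°
tangent length = C·cosβ = 60.0333
L = (r1+r2)·wrap + 2·C·cosβ = 36·4.2219 + 2·60.0333 = 272.0566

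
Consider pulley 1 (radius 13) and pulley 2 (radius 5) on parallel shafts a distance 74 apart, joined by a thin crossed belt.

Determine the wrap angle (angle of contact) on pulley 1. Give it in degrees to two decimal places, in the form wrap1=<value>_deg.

wrap1=208.16_deg

crossed belt: β = asin((r1+r2)/C) = asin(18/74) = 14.0780°
wrap1 = wrap2 = π + 2β = 208.1561°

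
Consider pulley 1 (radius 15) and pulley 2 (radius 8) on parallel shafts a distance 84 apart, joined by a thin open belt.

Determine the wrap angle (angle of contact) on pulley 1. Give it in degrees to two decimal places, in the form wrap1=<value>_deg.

wrap1=189.56_deg

open belt: β = asin((r2−r1)/C) = asin(-7/84) = -4.7802°
wrap1 = π − 2β = 189.5604°
wrap2 = π + 2β = 170.4396°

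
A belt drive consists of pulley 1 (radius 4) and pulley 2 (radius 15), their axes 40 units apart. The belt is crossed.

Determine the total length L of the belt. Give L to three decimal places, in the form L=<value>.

L=148.898

crossed belt: β = asin((r1+r2)/C) = asin(19/40) = 28.3594°
wrap1 = wrap2 = π + 2β = 236.7187°
tangent length = C·cosβ = 35.1994
L = (r1+r2)·wrap + 2·C·cosβ = 19·4.1315 + 2·35.1994 = 148.8978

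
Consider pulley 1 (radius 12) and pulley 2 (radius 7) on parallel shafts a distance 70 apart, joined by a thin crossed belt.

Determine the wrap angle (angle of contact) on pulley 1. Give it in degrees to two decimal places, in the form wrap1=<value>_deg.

wrap1=211.50_deg

crossed belt: β = asin((r1+r2)/C) = asin(19/70) = 15.7493°
wrap1 = wrap2 = π + 2β = 211.4986°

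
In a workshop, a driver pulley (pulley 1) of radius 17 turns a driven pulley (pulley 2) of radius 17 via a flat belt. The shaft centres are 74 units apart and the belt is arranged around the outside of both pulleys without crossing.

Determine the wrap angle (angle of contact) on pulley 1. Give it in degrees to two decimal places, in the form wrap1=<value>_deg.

wrap1=180.00_deg

open belt: β = asin((r2−r1)/C) = asin(0/74) = 0.0000°
wrap1 = π − 2β = 180.0000°
wrap2 = π + 2β = 180.0000°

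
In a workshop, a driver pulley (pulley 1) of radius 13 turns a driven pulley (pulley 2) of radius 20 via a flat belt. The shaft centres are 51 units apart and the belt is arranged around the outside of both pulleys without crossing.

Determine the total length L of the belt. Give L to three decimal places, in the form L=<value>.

L=206.635

open belt: β = asin((r2−r1)/C) = asin(7/51) = 7.8890°
wrap1 = π − 2β = 164.2219°
wrap2 = π + 2β = 195.7781°
tangent length = C·cosβ = 50.5173
L = r1·wrap1 + r2·wrap2 + 2·C·cosβ = 13·2.8662 + 20·3.4170 + 2·50.5173 = 206.6349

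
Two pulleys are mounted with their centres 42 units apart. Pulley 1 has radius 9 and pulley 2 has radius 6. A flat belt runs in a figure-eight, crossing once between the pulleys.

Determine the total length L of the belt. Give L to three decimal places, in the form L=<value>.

crossed belt: β = asin((r1+r2)/C) = asin(15/42) = 20.9248°
wrap1 = wrap2 = π + 2β = 221.8497°
tangent length = C·cosβ = 39.2301
L = (r1+r2)·wrap + 2·C·cosβ = 15·3.8720 + 2·39.2301 = 136.5403

L=136.540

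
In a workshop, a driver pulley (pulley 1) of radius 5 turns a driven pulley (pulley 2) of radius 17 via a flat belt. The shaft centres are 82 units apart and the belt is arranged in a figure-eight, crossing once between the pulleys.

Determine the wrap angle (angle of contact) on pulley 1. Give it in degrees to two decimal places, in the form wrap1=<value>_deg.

crossed belt: β = asin((r1+r2)/C) = asin(22/82) = 15.5627°
wrap1 = wrap2 = π + 2β = 211.1254°

wrap1=211.13_deg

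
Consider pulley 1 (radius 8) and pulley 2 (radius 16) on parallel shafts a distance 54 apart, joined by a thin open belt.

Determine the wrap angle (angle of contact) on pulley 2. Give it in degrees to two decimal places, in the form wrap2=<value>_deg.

open belt: β = asin((r2−r1)/C) = asin(8/54) = 8.5196°
wrap1 = π − 2β = 162.9608°
wrap2 = π + 2β = 197.0392°

wrap2=197.04_deg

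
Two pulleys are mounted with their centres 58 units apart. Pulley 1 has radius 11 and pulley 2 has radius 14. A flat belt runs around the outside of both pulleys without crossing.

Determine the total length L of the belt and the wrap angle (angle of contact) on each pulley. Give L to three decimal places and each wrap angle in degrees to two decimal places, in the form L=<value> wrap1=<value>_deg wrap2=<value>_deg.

open belt: β = asin((r2−r1)/C) = asin(3/58) = 2.9649°
wrap1 = π − 2β = 174.0702°
wrap2 = π + 2β = 185.9298°
tangent length = C·cosβ = 57.9224
L = r1·wrap1 + r2·wrap2 + 2·C·cosβ = 11·3.0381 + 14·3.2451 + 2·57.9224 = 194.6950

L=194.695 wrap1=174.07_deg wrap2=185.93_deg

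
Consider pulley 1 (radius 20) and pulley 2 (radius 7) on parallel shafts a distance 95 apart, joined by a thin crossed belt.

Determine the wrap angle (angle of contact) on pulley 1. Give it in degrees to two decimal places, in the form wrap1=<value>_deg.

crossed belt: β = asin((r1+r2)/C) = asin(27/95) = 16.5117°
wrap1 = wrap2 = π + 2β = 213.0233°

wrap1=213.02_deg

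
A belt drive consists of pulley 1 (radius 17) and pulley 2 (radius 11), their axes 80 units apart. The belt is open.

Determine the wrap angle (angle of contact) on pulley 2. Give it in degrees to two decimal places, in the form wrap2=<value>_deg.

wrap2=171.40_deg

open belt: β = asin((r2−r1)/C) = asin(-6/80) = -4.3012°
wrap1 = π − 2β = 188.6024°
wrap2 = π + 2β = 171.3976°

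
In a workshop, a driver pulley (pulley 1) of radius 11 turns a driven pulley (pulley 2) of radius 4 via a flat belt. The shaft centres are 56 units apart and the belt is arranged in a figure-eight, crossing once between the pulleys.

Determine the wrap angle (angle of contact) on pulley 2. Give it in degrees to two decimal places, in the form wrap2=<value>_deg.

wrap2=211.07_deg

crossed belt: β = asin((r1+r2)/C) = asin(15/56) = 15.5368°
wrap1 = wrap2 = π + 2β = 211.0736°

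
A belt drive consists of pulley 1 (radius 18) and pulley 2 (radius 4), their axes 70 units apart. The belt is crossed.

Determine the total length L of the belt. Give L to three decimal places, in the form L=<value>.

crossed belt: β = asin((r1+r2)/C) = asin(22/70) = 18.3177°
wrap1 = wrap2 = π + 2β = 216.6354°
tangent length = C·cosβ = 66.4530
L = (r1+r2)·wrap + 2·C·cosβ = 22·3.7810 + 2·66.4530 = 216.0880

L=216.088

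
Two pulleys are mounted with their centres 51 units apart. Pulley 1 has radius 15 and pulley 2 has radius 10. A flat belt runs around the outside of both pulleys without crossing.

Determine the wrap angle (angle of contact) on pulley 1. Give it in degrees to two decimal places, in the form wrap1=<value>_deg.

wrap1=191.25_deg

open belt: β = asin((r2−r1)/C) = asin(-5/51) = -5.6263°
wrap1 = π − 2β = 191.2525°
wrap2 = π + 2β = 168.7475°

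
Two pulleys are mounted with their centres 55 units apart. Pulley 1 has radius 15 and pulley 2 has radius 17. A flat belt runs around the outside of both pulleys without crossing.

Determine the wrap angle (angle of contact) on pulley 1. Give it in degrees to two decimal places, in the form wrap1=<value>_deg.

wrap1=175.83_deg

open belt: β = asin((r2−r1)/C) = asin(2/55) = 2.0839°
wrap1 = π − 2β = 175.8321°
wrap2 = π + 2β = 184.1679°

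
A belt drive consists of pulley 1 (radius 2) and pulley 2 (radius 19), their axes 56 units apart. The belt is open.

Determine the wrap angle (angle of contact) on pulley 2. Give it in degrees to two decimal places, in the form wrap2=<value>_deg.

open belt: β = asin((r2−r1)/C) = asin(17/56) = 17.6722°
wrap1 = π − 2β = 144.6555°
wrap2 = π + 2β = 215.3445°

wrap2=215.34_deg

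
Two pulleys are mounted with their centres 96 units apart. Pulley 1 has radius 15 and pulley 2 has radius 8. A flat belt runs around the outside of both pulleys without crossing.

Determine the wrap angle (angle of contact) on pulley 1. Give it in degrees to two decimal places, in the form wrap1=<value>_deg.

wrap1=188.36_deg

open belt: β = asin((r2−r1)/C) = asin(-7/96) = -4.1815°
wrap1 = π − 2β = 188.3631°
wrap2 = π + 2β = 171.6369°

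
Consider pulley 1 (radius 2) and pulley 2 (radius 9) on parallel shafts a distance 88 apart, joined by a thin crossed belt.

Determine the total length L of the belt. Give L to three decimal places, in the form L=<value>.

L=211.934

crossed belt: β = asin((r1+r2)/C) = asin(11/88) = 7.1808°
wrap1 = wrap2 = π + 2β = 194.3615°
tangent length = C·cosβ = 87.3098
L = (r1+r2)·wrap + 2·C·cosβ = 11·3.3922 + 2·87.3098 = 211.9343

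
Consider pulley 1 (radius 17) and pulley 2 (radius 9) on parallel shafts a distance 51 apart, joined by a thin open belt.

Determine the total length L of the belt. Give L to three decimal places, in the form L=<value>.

L=184.939

open belt: β = asin((r2−r1)/C) = asin(-8/51) = -9.0248°
wrap1 = π − 2β = 198.0497°
wrap2 = π + 2β = 161.9503°
tangent length = C·cosβ = 50.3686
L = r1·wrap1 + r2·wrap2 + 2·C·cosβ = 17·3.4566 + 9·2.8266 + 2·50.3686 = 184.9389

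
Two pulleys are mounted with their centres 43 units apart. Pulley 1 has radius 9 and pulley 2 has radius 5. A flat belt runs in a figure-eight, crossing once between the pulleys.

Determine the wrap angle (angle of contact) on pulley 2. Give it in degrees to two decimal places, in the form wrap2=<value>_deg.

wrap2=218.00_deg

crossed belt: β = asin((r1+r2)/C) = asin(14/43) = 19.0008°
wrap1 = wrap2 = π + 2β = 218.0016°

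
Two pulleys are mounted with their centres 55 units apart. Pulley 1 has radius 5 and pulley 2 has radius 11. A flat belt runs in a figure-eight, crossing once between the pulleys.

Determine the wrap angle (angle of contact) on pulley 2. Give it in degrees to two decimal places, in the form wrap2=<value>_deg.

wrap2=213.82_deg

crossed belt: β = asin((r1+r2)/C) = asin(16/55) = 16.9124°
wrap1 = wrap2 = π + 2β = 213.8248°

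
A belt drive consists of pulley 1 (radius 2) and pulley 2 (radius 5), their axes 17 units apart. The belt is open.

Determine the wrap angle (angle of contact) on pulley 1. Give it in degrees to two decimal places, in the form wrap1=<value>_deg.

open belt: β = asin((r2−r1)/C) = asin(3/17) = 10.1642°
wrap1 = π − 2β = 159.6715°
wrap2 = π + 2β = 200.3285°

wrap1=159.67_deg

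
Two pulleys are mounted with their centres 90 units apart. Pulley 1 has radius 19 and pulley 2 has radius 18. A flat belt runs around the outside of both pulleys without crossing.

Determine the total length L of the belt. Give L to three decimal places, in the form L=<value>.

open belt: β = asin((r2−r1)/C) = asin(-1/90) = -0.6366°
wrap1 = π − 2β = 181.2733°
wrap2 = π + 2β = 178.7267°
tangent length = C·cosβ = 89.9944
L = r1·wrap1 + r2·wrap2 + 2·C·cosβ = 19·3.1638 + 18·3.1194 + 2·89.9944 = 296.2500

L=296.250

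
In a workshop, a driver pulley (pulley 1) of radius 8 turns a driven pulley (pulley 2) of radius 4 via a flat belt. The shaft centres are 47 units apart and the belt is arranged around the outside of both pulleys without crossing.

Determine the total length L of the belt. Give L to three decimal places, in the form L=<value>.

L=132.040

open belt: β = asin((r2−r1)/C) = asin(-4/47) = -4.8821°
wrap1 = π − 2β = 189.7643°
wrap2 = π + 2β = 170.2357°
tangent length = C·cosβ = 46.8295
L = r1·wrap1 + r2·wrap2 + 2·C·cosβ = 8·3.3120 + 4·2.9712 + 2·46.8295 = 132.0397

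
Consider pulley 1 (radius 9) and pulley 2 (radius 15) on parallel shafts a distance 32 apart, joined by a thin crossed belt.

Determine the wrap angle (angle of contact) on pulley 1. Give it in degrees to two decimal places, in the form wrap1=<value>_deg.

crossed belt: β = asin((r1+r2)/C) = asin(24/32) = 48.5904°
wrap1 = wrap2 = π + 2β = 277.1808°

wrap1=277.18_deg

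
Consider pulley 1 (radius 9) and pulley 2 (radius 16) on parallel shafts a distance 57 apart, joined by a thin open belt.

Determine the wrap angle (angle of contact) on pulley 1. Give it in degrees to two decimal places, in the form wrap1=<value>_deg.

wrap1=165.89_deg

open belt: β = asin((r2−r1)/C) = asin(7/57) = 7.0541°
wrap1 = π − 2β = 165.8917°
wrap2 = π + 2β = 194.1083°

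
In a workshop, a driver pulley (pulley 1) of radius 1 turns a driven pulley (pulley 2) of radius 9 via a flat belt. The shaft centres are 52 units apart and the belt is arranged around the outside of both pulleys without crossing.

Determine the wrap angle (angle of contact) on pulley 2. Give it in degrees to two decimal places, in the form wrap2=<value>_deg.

wrap2=197.70_deg

open belt: β = asin((r2−r1)/C) = asin(8/52) = 8.8499°
wrap1 = π − 2β = 162.3002°
wrap2 = π + 2β = 197.6998°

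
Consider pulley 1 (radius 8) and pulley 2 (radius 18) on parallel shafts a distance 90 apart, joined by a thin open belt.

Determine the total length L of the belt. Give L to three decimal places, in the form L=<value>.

L=262.794

open belt: β = asin((r2−r1)/C) = asin(10/90) = 6.3794°
wrap1 = π − 2β = 167.2413°
wrap2 = π + 2β = 192.7587°
tangent length = C·cosβ = 89.4427
L = r1·wrap1 + r2·wrap2 + 2·C·cosβ = 8·2.9189 + 18·3.3643 + 2·89.4427 = 262.7937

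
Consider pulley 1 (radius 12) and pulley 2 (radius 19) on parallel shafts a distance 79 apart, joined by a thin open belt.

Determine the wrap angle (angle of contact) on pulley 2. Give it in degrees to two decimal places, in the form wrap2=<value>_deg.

wrap2=190.17_deg

open belt: β = asin((r2−r1)/C) = asin(7/79) = 5.0835°
wrap1 = π − 2β = 169.8330°
wrap2 = π + 2β = 190.1670°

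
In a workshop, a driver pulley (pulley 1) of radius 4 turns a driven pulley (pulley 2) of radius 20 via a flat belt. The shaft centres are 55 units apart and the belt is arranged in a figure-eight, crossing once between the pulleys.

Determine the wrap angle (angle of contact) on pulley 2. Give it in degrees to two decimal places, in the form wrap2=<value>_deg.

crossed belt: β = asin((r1+r2)/C) = asin(24/55) = 25.8721°
wrap1 = wrap2 = π + 2β = 231.7442°

wrap2=231.74_deg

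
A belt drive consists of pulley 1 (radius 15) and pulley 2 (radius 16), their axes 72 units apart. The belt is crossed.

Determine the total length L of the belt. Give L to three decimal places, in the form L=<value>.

crossed belt: β = asin((r1+r2)/C) = asin(31/72) = 25.5028°
wrap1 = wrap2 = π + 2β = 231.0056°
tangent length = C·cosβ = 64.9846
L = (r1+r2)·wrap + 2·C·cosβ = 31·4.0318 + 2·64.9846 = 254.9553

L=254.955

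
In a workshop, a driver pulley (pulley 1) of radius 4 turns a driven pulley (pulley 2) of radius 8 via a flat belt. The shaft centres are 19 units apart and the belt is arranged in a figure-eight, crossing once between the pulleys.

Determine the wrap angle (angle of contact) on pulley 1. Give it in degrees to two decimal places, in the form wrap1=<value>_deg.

wrap1=258.33_deg

crossed belt: β = asin((r1+r2)/C) = asin(12/19) = 39.1667°
wrap1 = wrap2 = π + 2β = 258.3334°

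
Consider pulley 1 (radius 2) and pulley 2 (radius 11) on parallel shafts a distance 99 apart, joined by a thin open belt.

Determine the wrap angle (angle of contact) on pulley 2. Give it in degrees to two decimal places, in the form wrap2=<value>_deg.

open belt: β = asin((r2−r1)/C) = asin(9/99) = 5.2159°
wrap1 = π − 2β = 169.5682°
wrap2 = π + 2β = 190.4318°

wrap2=190.43_deg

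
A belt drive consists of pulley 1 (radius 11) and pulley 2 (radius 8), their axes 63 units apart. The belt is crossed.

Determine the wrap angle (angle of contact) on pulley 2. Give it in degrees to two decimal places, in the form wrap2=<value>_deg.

crossed belt: β = asin((r1+r2)/C) = asin(19/63) = 17.5530°
wrap1 = wrap2 = π + 2β = 215.1059°

wrap2=215.11_deg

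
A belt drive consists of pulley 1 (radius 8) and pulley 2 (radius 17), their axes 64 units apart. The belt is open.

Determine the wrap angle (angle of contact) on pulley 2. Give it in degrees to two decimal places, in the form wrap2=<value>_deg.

open belt: β = asin((r2−r1)/C) = asin(9/64) = 8.0840°
wrap1 = π − 2β = 163.8320°
wrap2 = π + 2β = 196.1680°

wrap2=196.17_deg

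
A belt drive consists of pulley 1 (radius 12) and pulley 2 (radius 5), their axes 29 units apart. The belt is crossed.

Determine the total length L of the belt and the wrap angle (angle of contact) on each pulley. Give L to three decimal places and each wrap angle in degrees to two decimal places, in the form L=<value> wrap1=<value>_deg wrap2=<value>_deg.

crossed belt: β = asin((r1+r2)/C) = asin(17/29) = 35.8883°
wrap1 = wrap2 = π + 2β = 251.7766°
tangent length = C·cosβ = 23.4947
L = (r1+r2)·wrap + 2·C·cosβ = 17·4.3943 + 2·23.4947 = 121.6930

L=121.693 wrap1=251.78_deg wrap2=251.78_deg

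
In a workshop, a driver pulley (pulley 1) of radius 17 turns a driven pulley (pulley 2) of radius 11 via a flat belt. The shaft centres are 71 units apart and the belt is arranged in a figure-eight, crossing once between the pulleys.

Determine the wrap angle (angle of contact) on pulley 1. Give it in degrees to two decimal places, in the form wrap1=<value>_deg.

crossed belt: β = asin((r1+r2)/C) = asin(28/71) = 23.2265°
wrap1 = wrap2 = π + 2β = 226.4529°

wrap1=226.45_deg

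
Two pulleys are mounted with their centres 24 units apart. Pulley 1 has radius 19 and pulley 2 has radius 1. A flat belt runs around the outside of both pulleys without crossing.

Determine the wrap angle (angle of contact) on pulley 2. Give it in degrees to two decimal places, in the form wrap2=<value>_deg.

wrap2=82.82_deg

open belt: β = asin((r2−r1)/C) = asin(-18/24) = -48.5904°
wrap1 = π − 2β = 277.1808°
wrap2 = π + 2β = 82.8192°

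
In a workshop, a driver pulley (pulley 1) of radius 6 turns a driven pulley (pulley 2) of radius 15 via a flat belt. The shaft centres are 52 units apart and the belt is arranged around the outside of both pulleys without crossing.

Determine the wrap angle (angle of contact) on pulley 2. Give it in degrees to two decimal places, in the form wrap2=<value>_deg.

wrap2=199.93_deg

open belt: β = asin((r2−r1)/C) = asin(9/52) = 9.9668°
wrap1 = π − 2β = 160.0665°
wrap2 = π + 2β = 199.9335°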